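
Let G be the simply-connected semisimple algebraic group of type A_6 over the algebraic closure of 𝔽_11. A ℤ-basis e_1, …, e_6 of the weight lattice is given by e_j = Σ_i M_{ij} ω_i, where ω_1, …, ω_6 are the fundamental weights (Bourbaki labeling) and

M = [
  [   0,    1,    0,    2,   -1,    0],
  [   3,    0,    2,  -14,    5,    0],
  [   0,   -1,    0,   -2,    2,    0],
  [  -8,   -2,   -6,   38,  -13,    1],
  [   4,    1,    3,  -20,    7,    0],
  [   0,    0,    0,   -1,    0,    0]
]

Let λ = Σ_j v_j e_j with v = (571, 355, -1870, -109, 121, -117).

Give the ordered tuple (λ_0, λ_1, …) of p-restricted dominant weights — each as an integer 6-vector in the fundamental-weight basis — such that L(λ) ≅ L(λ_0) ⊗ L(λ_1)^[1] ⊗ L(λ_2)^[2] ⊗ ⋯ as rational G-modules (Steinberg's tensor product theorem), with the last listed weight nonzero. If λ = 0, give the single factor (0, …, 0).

((5, 5, 6, 0, 1, 10), (1, 9, 9, 10, 5, 9))

ω-coordinates c = M·v, v = (571, 355, -1870, -109, 121, -117):
  c_1 = 0·571 + 1·355 + (0)·(-1870) + (2)·(-109) + (-1)·(121) + (0)·(-117) = 16
  c_2 = 3·571 + 0·355 + (2)·(-1870) + (-14)·(-109) + 5·121 + (0)·(-117) = 104
  c_3 = 0·571 + (-1)·(355) + (0)·(-1870) + (-2)·(-109) + 2·121 + (0)·(-117) = 105
  c_4 = (-8)·(571) + (-2)·(355) + (-6)·(-1870) + (38)·(-109) + (-13)·(121) + (1)·(-117) = 110
  c_5 = 4·571 + 1·355 + (3)·(-1870) + (-20)·(-109) + 7·121 + (0)·(-117) = 56
  c_6 = 0·571 + 0·355 + (0)·(-1870) + (-1)·(-109) + 0·121 + (0)·(-117) = 109
Writing each c_i in base p = 11:
  c_1 = 16 = 5·11^0 + 1·11^1
  c_2 = 104 = 5·11^0 + 9·11^1
  c_3 = 105 = 6·11^0 + 9·11^1
  c_4 = 110 = 0·11^0 + 10·11^1
  c_5 = 56 = 1·11^0 + 5·11^1
  c_6 = 109 = 10·11^0 + 9·11^1
Factor λ_0 = (5, 5, 6, 0, 1, 10)
Factor λ_1 = (1, 9, 9, 10, 5, 9)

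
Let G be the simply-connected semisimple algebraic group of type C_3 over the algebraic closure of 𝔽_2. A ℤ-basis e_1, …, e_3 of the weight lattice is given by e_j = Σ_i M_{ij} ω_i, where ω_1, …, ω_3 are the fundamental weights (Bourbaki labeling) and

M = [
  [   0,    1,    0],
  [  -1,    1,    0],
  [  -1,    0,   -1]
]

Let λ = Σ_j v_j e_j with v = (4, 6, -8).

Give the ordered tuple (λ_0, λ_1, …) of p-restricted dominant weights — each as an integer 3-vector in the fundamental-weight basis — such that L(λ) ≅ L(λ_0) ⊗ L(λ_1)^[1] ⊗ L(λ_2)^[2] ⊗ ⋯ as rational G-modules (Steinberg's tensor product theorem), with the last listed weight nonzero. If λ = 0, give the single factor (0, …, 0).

((0, 0, 0), (1, 1, 0), (1, 0, 1))

Compute c_i = Σ_j M_{ij} v_j with v = (4, 6, -8):
  c_1 = 0·4 + 1·6 + (0)·(-8) = 6
  c_2 = (-1)·(4) + 1·6 + (0)·(-8) = 2
  c_3 = (-1)·(4) + 0·6 + (-1)·(-8) = 4
Expand coordinatewise in base 2:
  c_1 = 6 = 0·2^0 + 1·2^1 + 1·2^2
  c_2 = 2 = 0·2^0 + 1·2^1
  c_3 = 4 = 0·2^0 + 0·2^1 + 1·2^2
p-restricted factor λ_0 = (0, 0, 0)
p-restricted factor λ_1 = (1, 1, 0)
p-restricted factor λ_2 = (1, 0, 1)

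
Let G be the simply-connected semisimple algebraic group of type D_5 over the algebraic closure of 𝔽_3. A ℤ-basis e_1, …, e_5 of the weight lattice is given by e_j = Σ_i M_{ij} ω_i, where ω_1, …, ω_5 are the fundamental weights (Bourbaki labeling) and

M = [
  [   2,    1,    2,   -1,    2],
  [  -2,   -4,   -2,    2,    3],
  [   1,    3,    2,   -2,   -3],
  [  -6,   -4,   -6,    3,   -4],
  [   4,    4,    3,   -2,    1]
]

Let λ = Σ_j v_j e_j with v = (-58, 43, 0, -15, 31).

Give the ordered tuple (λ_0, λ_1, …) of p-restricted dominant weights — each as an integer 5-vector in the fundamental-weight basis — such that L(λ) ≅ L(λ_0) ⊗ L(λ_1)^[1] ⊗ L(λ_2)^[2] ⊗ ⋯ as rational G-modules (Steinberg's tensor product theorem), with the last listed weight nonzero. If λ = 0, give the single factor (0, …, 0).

Compute c_i = Σ_j M_{ij} v_j with v = (-58, 43, 0, -15, 31):
  c_1 = (2)·(-58) + 1·43 + 2·0 + (-1)·(-15) + 2·31 = 4
  c_2 = (-2)·(-58) + (-4)·(43) + (-2)·(0) + (2)·(-15) + 3·31 = 7
  c_3 = (1)·(-58) + 3·43 + 2·0 + (-2)·(-15) + (-3)·(31) = 8
  c_4 = (-6)·(-58) + (-4)·(43) + (-6)·(0) + (3)·(-15) + (-4)·(31) = 7
  c_5 = (4)·(-58) + 4·43 + 3·0 + (-2)·(-15) + 1·31 = 1
p = 3; digits c_i = Σ_j d_{ij}·3^j, 0 ≤ d_{ij} < 3:
  c_1 = 4 = 1·3^0 + 1·3^1
  c_2 = 7 = 1·3^0 + 2·3^1
  c_3 = 8 = 2·3^0 + 2·3^1
  c_4 = 7 = 1·3^0 + 2·3^1
  c_5 = 1 = 1·3^0
Factor λ_0 = (1, 1, 2, 1, 1)
Factor λ_1 = (1, 2, 2, 2, 0)

((1, 1, 2, 1, 1), (1, 2, 2, 2, 0))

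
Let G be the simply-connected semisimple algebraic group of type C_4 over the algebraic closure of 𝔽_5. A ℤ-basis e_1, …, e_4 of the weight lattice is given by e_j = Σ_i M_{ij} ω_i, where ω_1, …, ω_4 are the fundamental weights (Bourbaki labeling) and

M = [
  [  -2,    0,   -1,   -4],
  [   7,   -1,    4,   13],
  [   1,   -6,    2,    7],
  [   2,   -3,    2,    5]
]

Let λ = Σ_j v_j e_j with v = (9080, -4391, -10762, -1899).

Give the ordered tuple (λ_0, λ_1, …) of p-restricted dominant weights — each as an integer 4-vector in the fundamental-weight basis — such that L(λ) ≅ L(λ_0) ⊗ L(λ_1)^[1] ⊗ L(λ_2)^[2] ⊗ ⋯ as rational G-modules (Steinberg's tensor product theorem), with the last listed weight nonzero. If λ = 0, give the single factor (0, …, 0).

Compute c_i = Σ_j M_{ij} v_j with v = (9080, -4391, -10762, -1899):
  c_1 = (-2)·(9080) + (0)·(-4391) + (-1)·(-10762) + (-4)·(-1899) = 198
  c_2 = (7)·(9080) + (-1)·(-4391) + (4)·(-10762) + (13)·(-1899) = 216
  c_3 = (1)·(9080) + (-6)·(-4391) + (2)·(-10762) + (7)·(-1899) = 609
  c_4 = (2)·(9080) + (-3)·(-4391) + (2)·(-10762) + (5)·(-1899) = 314
Expand coordinatewise in base 5:
  c_1 = 198 = 3·5^0 + 4·5^1 + 2·5^2 + 1·5^3
  c_2 = 216 = 1·5^0 + 3·5^1 + 3·5^2 + 1·5^3
  c_3 = 609 = 4·5^0 + 1·5^1 + 4·5^2 + 4·5^3
  c_4 = 314 = 4·5^0 + 2·5^1 + 2·5^2 + 2·5^3
p-restricted factor λ_0 = (3, 1, 4, 4)
p-restricted factor λ_1 = (4, 3, 1, 2)
p-restricted factor λ_2 = (2, 3, 4, 2)
p-restricted factor λ_3 = (1, 1, 4, 2)

((3, 1, 4, 4), (4, 3, 1, 2), (2, 3, 4, 2), (1, 1, 4, 2))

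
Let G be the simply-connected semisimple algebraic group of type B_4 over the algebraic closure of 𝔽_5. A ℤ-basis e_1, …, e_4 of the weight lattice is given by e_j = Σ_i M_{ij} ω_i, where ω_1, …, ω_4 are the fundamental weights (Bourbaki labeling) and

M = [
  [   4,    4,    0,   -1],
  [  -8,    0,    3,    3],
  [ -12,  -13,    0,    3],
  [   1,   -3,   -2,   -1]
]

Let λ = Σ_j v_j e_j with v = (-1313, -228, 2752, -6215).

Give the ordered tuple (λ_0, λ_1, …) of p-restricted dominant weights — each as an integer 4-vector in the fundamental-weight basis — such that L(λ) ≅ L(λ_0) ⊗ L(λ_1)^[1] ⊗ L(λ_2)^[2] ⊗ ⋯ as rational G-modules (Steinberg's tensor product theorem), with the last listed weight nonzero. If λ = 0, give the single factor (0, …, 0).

ω-coordinates c = M·v, v = (-1313, -228, 2752, -6215):
  c_1 = 4*-1313 + 4*-228 + 0*2752 + -1*-6215 = 51
  c_2 = -8*-1313 + 0*-228 + 3*2752 + 3*-6215 = 115
  c_3 = -12*-1313 + -13*-228 + 0*2752 + 3*-6215 = 75
  c_4 = 1*-1313 + -3*-228 + -2*2752 + -1*-6215 = 82
Base-5 expansion of each c_i:
  c_1 = 51 = 1·5^0 + 0·5^1 + 2·5^2
  c_2 = 115 = 0·5^0 + 3·5^1 + 4·5^2
  c_3 = 75 = 0·5^0 + 0·5^1 + 3·5^2
  c_4 = 82 = 2·5^0 + 1·5^1 + 3·5^2
p-restricted factor λ_0 = (1, 0, 0, 2)
p-restricted factor λ_1 = (0, 3, 0, 1)
p-restricted factor λ_2 = (2, 4, 3, 3)

((1, 0, 0, 2), (0, 3, 0, 1), (2, 4, 3, 3))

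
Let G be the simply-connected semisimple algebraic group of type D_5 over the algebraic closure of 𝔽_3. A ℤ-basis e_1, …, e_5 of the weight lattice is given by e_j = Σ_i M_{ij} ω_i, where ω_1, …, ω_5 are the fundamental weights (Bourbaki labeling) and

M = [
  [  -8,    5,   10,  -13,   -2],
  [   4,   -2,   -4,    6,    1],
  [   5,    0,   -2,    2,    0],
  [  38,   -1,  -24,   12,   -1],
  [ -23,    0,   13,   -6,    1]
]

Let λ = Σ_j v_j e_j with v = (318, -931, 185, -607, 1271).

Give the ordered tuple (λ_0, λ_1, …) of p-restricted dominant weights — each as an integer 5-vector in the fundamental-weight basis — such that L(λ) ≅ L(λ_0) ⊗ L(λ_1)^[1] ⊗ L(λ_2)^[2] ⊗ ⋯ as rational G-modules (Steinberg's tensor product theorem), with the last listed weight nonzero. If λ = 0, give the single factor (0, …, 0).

((0, 2, 0, 2, 1), (0, 1, 2, 0, 1), (0, 2, 0, 2, 0))

ω-coordinates c = M·v, v = (318, -931, 185, -607, 1271):
  c_1 = (-8)·(318) + (5)·(-931) + 10·185 + (-13)·(-607) + (-2)·(1271) = 0
  c_2 = 4·318 + (-2)·(-931) + (-4)·(185) + (6)·(-607) + 1·1271 = 23
  c_3 = 5·318 + (0)·(-931) + (-2)·(185) + (2)·(-607) + 0·1271 = 6
  c_4 = 38·318 + (-1)·(-931) + (-24)·(185) + (12)·(-607) + (-1)·(1271) = 20
  c_5 = (-23)·(318) + (0)·(-931) + 13·185 + (-6)·(-607) + 1·1271 = 4
p = 3; digits c_i = Σ_j d_{ij}·3^j, 0 ≤ d_{ij} < 3:
  c_1 = 0
  c_2 = 23 = 2·3^0 + 1·3^1 + 2·3^2
  c_3 = 6 = 0·3^0 + 2·3^1
  c_4 = 20 = 2·3^0 + 0·3^1 + 2·3^2
  c_5 = 4 = 1·3^0 + 1·3^1
Factor λ_0 = (0, 2, 0, 2, 1)
Factor λ_1 = (0, 1, 2, 0, 1)
Factor λ_2 = (0, 2, 0, 2, 0)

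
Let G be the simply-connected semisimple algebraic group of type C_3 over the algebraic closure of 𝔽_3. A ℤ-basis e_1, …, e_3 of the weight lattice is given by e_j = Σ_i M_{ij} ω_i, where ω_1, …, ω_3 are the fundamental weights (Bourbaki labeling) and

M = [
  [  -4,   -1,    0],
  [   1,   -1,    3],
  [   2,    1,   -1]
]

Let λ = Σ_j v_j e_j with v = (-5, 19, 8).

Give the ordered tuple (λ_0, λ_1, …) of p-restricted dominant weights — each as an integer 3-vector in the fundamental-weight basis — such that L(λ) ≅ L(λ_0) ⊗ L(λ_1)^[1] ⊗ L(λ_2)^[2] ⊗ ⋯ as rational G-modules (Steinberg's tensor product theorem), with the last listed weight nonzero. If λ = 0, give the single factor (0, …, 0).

((1, 0, 1),)

Change of basis e → ω: c = M·v where v = (-5, 19, 8):
  c_1 = (-4)·(-5) + (-1)·(19) + 0·8 = 1
  c_2 = (1)·(-5) + (-1)·(19) + 3·8 = 0
  c_3 = (2)·(-5) + 1·19 + (-1)·(8) = 1
p = 3; digits c_i = Σ_j d_{ij}·3^j, 0 ≤ d_{ij} < 3:
  c_1 = 1 = 1·3^0
  c_2 = 0
  c_3 = 1 = 1·3^0
Factor λ_0 = (1, 0, 1)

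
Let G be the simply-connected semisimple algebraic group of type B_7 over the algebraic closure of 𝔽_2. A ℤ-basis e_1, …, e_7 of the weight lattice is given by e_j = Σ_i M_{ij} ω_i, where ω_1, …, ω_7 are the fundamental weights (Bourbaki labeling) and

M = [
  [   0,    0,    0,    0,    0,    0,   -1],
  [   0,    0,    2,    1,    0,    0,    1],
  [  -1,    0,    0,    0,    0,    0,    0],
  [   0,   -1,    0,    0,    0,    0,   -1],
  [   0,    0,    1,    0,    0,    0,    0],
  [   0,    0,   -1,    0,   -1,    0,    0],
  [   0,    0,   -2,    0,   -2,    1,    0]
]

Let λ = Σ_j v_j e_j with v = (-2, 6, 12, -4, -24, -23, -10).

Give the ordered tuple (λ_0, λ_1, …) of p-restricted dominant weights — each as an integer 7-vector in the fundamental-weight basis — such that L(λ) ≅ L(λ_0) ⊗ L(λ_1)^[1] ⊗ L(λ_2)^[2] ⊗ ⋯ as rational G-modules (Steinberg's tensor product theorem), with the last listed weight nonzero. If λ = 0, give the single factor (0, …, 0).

Change of basis e → ω: c = M·v where v = (-2, 6, 12, -4, -24, -23, -10):
  c_1 = (0)·(-2) + (0)·(6) + (0)·(12) + (0)·(-4) + (0)·(-24) + (0)·(-23) + (-1)·(-10) = 10
  c_2 = (0)·(-2) + (0)·(6) + (2)·(12) + (1)·(-4) + (0)·(-24) + (0)·(-23) + (1)·(-10) = 10
  c_3 = (-1)·(-2) + (0)·(6) + (0)·(12) + (0)·(-4) + (0)·(-24) + (0)·(-23) + (0)·(-10) = 2
  c_4 = (0)·(-2) + (-1)·(6) + (0)·(12) + (0)·(-4) + (0)·(-24) + (0)·(-23) + (-1)·(-10) = 4
  c_5 = (0)·(-2) + (0)·(6) + (1)·(12) + (0)·(-4) + (0)·(-24) + (0)·(-23) + (0)·(-10) = 12
  c_6 = (0)·(-2) + (0)·(6) + (-1)·(12) + (0)·(-4) + (-1)·(-24) + (0)·(-23) + (0)·(-10) = 12
  c_7 = (0)·(-2) + (0)·(6) + (-2)·(12) + (0)·(-4) + (-2)·(-24) + (1)·(-23) + (0)·(-10) = 1
Writing each c_i in base p = 2:
  c_1 = 10 = 0·2^0 + 1·2^1 + 0·2^2 + 1·2^3
  c_2 = 10 = 0·2^0 + 1·2^1 + 0·2^2 + 1·2^3
  c_3 = 2 = 0·2^0 + 1·2^1
  c_4 = 4 = 0·2^0 + 0·2^1 + 1·2^2
  c_5 = 12 = 0·2^0 + 0·2^1 + 1·2^2 + 1·2^3
  c_6 = 12 = 0·2^0 + 0·2^1 + 1·2^2 + 1·2^3
  c_7 = 1 = 1·2^0
p-restricted factor λ_0 = (0, 0, 0, 0, 0, 0, 1)
p-restricted factor λ_1 = (1, 1, 1, 0, 0, 0, 0)
p-restricted factor λ_2 = (0, 0, 0, 1, 1, 1, 0)
p-restricted factor λ_3 = (1, 1, 0, 0, 1, 1, 0)

((0, 0, 0, 0, 0, 0, 1), (1, 1, 1, 0, 0, 0, 0), (0, 0, 0, 1, 1, 1, 0), (1, 1, 0, 0, 1, 1, 0))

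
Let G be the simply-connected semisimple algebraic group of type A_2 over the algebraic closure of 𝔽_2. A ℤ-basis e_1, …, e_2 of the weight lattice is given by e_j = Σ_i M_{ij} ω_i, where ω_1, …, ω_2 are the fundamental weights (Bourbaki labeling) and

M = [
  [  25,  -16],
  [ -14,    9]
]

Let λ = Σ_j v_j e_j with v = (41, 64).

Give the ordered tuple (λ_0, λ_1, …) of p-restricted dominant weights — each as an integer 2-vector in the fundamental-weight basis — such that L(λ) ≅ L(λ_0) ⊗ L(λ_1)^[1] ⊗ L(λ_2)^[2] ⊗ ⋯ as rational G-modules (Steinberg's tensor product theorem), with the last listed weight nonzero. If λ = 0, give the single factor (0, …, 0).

((1, 0), (0, 1))

Change of basis e → ω: c = M·v where v = (41, 64):
  c_1 = 25·41 + (-16)·(64) = 1
  c_2 = (-14)·(41) + 9·64 = 2
Base-2 expansion of each c_i:
  c_1 = 1 = 1·2^0
  c_2 = 2 = 0·2^0 + 1·2^1
Factor λ_0 = (1, 0)
Factor λ_1 = (0, 1)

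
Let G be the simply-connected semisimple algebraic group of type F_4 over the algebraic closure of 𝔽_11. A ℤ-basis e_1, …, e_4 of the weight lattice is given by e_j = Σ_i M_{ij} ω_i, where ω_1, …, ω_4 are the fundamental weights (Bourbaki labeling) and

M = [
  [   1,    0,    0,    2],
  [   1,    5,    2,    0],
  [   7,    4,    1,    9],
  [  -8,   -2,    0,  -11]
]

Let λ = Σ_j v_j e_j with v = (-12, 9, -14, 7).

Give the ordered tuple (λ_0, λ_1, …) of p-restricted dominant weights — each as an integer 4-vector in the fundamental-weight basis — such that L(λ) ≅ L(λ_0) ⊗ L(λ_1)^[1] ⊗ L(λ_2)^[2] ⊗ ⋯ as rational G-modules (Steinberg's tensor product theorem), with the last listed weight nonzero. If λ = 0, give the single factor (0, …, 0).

((2, 5, 1, 1),)

ω-coordinates c = M·v, v = (-12, 9, -14, 7):
  c_1 = (1)·(-12) + 0·9 + (0)·(-14) + 2·7 = 2
  c_2 = (1)·(-12) + 5·9 + (2)·(-14) + 0·7 = 5
  c_3 = (7)·(-12) + 4·9 + (1)·(-14) + 9·7 = 1
  c_4 = (-8)·(-12) + (-2)·(9) + (0)·(-14) + (-11)·(7) = 1
Writing each c_i in base p = 11:
  c_1 = 2 = 2·11^0
  c_2 = 5 = 5·11^0
  c_3 = 1 = 1·11^0
  c_4 = 1 = 1·11^0
Factor λ_0 = (2, 5, 1, 1)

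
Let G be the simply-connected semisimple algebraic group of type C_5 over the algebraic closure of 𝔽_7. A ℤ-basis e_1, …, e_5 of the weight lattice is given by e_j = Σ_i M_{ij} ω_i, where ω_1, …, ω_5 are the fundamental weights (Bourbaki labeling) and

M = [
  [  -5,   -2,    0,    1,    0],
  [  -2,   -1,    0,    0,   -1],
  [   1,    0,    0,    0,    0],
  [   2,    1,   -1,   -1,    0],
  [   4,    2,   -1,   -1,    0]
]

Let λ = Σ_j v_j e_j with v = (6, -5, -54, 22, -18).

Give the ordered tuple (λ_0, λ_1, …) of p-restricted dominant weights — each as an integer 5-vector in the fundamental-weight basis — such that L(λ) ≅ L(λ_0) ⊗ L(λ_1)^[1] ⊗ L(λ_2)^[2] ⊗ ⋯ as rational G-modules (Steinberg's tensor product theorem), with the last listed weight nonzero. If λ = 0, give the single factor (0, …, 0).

((2, 4, 6, 4, 4), (0, 1, 0, 5, 6))

In the fundamental-weight basis, λ has coordinates c = M·v (v = (6, -5, -54, 22, -18)):
  c_1 = (-5)·(6) + (-2)·(-5) + (0)·(-54) + 1·22 + (0)·(-18) = 2
  c_2 = (-2)·(6) + (-1)·(-5) + (0)·(-54) + 0·22 + (-1)·(-18) = 11
  c_3 = 1·6 + (0)·(-5) + (0)·(-54) + 0·22 + (0)·(-18) = 6
  c_4 = 2·6 + (1)·(-5) + (-1)·(-54) + (-1)·(22) + (0)·(-18) = 39
  c_5 = 4·6 + (2)·(-5) + (-1)·(-54) + (-1)·(22) + (0)·(-18) = 46
Writing each c_i in base p = 7:
  c_1 = 2 = 2·7^0
  c_2 = 11 = 4·7^0 + 1·7^1
  c_3 = 6 = 6·7^0
  c_4 = 39 = 4·7^0 + 5·7^1
  c_5 = 46 = 4·7^0 + 6·7^1
p-restricted factor λ_0 = (2, 4, 6, 4, 4)
p-restricted factor λ_1 = (0, 1, 0, 5, 6)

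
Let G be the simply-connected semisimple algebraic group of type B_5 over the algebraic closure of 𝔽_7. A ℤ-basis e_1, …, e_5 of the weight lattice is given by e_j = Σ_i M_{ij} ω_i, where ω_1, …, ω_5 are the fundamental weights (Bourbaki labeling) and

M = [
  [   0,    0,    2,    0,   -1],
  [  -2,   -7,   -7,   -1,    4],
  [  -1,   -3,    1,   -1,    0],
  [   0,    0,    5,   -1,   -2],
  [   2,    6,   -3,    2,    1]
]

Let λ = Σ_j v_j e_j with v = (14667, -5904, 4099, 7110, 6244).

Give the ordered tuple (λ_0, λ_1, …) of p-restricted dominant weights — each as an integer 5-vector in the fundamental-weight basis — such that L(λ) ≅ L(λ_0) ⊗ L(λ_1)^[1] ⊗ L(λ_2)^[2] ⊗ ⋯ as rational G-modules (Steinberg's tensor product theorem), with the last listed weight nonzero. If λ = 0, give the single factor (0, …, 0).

Converting to the ω-basis (c_i = row i of M dotted with v = (14667, -5904, 4099, 7110, 6244)):
  c_1 = 0*14667 + 0*-5904 + 2*4099 + 0*7110 + -1*6244 = 1954
  c_2 = -2*14667 + -7*-5904 + -7*4099 + -1*7110 + 4*6244 = 1167
  c_3 = -1*14667 + -3*-5904 + 1*4099 + -1*7110 + 0*6244 = 34
  c_4 = 0*14667 + 0*-5904 + 5*4099 + -1*7110 + -2*6244 = 897
  c_5 = 2*14667 + 6*-5904 + -3*4099 + 2*7110 + 1*6244 = 2077
Expand coordinatewise in base 7:
  c_1 = 1954 = 1·7^0 + 6·7^1 + 4·7^2 + 5·7^3
  c_2 = 1167 = 5·7^0 + 5·7^1 + 2·7^2 + 3·7^3
  c_3 = 34 = 6·7^0 + 4·7^1
  c_4 = 897 = 1·7^0 + 2·7^1 + 4·7^2 + 2·7^3
  c_5 = 2077 = 5·7^0 + 2·7^1 + 0·7^2 + 6·7^3
p-restricted factor λ_0 = (1, 5, 6, 1, 5)
p-restricted factor λ_1 = (6, 5, 4, 2, 2)
p-restricted factor λ_2 = (4, 2, 0, 4, 0)
p-restricted factor λ_3 = (5, 3, 0, 2, 6)

((1, 5, 6, 1, 5), (6, 5, 4, 2, 2), (4, 2, 0, 4, 0), (5, 3, 0, 2, 6))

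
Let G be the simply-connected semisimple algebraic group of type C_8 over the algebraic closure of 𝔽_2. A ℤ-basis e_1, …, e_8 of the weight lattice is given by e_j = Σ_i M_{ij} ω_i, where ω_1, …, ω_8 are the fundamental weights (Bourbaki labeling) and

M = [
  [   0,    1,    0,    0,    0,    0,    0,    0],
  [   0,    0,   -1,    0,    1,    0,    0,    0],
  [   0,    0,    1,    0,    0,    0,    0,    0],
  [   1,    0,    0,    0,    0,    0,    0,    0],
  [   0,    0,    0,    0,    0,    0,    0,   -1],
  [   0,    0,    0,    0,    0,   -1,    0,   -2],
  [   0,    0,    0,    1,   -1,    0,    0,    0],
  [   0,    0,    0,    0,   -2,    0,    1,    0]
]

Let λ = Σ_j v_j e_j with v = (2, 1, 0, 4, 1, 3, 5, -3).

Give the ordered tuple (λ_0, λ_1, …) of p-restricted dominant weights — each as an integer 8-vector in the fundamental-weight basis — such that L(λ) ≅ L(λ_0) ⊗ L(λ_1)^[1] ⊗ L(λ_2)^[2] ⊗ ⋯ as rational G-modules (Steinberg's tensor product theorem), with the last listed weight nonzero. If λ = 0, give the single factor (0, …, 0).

((1, 1, 0, 0, 1, 1, 1, 1), (0, 0, 0, 1, 1, 1, 1, 1))

In the fundamental-weight basis, λ has coordinates c = M·v (v = (2, 1, 0, 4, 1, 3, 5, -3)):
  c_1 = 0·2 + 1·1 + 0·0 + 0·4 + 0·1 + 0·3 + 0·5 + (0)·(-3) = 1
  c_2 = 0·2 + 0·1 + (-1)·(0) + 0·4 + 1·1 + 0·3 + 0·5 + (0)·(-3) = 1
  c_3 = 0·2 + 0·1 + 1·0 + 0·4 + 0·1 + 0·3 + 0·5 + (0)·(-3) = 0
  c_4 = 1·2 + 0·1 + 0·0 + 0·4 + 0·1 + 0·3 + 0·5 + (0)·(-3) = 2
  c_5 = 0·2 + 0·1 + 0·0 + 0·4 + 0·1 + 0·3 + 0·5 + (-1)·(-3) = 3
  c_6 = 0·2 + 0·1 + 0·0 + 0·4 + 0·1 + (-1)·(3) + 0·5 + (-2)·(-3) = 3
  c_7 = 0·2 + 0·1 + 0·0 + 1·4 + (-1)·(1) + 0·3 + 0·5 + (0)·(-3) = 3
  c_8 = 0·2 + 0·1 + 0·0 + 0·4 + (-2)·(1) + 0·3 + 1·5 + (0)·(-3) = 3
Writing each c_i in base p = 2:
  c_1 = 1 = 1·2^0
  c_2 = 1 = 1·2^0
  c_3 = 0
  c_4 = 2 = 0·2^0 + 1·2^1
  c_5 = 3 = 1·2^0 + 1·2^1
  c_6 = 3 = 1·2^0 + 1·2^1
  c_7 = 3 = 1·2^0 + 1·2^1
  c_8 = 3 = 1·2^0 + 1·2^1
p-restricted factor λ_0 = (1, 1, 0, 0, 1, 1, 1, 1)
p-restricted factor λ_1 = (0, 0, 0, 1, 1, 1, 1, 1)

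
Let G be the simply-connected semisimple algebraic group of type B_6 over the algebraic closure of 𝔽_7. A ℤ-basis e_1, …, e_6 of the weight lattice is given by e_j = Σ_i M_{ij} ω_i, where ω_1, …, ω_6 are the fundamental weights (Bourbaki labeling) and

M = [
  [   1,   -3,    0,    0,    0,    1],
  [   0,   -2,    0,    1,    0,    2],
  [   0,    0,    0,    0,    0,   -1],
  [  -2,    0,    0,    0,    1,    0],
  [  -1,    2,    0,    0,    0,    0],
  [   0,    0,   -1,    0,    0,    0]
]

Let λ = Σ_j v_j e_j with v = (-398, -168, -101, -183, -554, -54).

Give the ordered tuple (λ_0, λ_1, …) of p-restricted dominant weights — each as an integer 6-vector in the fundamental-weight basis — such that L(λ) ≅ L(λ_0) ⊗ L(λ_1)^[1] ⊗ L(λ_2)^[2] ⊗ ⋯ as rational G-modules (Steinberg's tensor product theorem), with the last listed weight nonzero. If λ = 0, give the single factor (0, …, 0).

((3, 3, 5, 4, 6, 3), (0, 6, 0, 6, 1, 0), (1, 0, 1, 4, 1, 2))

Compute c_i = Σ_j M_{ij} v_j with v = (-398, -168, -101, -183, -554, -54):
  c_1 = (1)·(-398) + (-3)·(-168) + (0)·(-101) + (0)·(-183) + (0)·(-554) + (1)·(-54) = 52
  c_2 = (0)·(-398) + (-2)·(-168) + (0)·(-101) + (1)·(-183) + (0)·(-554) + (2)·(-54) = 45
  c_3 = (0)·(-398) + (0)·(-168) + (0)·(-101) + (0)·(-183) + (0)·(-554) + (-1)·(-54) = 54
  c_4 = (-2)·(-398) + (0)·(-168) + (0)·(-101) + (0)·(-183) + (1)·(-554) + (0)·(-54) = 242
  c_5 = (-1)·(-398) + (2)·(-168) + (0)·(-101) + (0)·(-183) + (0)·(-554) + (0)·(-54) = 62
  c_6 = (0)·(-398) + (0)·(-168) + (-1)·(-101) + (0)·(-183) + (0)·(-554) + (0)·(-54) = 101
Writing each c_i in base p = 7:
  c_1 = 52 = 3·7^0 + 0·7^1 + 1·7^2
  c_2 = 45 = 3·7^0 + 6·7^1
  c_3 = 54 = 5·7^0 + 0·7^1 + 1·7^2
  c_4 = 242 = 4·7^0 + 6·7^1 + 4·7^2
  c_5 = 62 = 6·7^0 + 1·7^1 + 1·7^2
  c_6 = 101 = 3·7^0 + 0·7^1 + 2·7^2
Factor λ_0 = (3, 3, 5, 4, 6, 3)
Factor λ_1 = (0, 6, 0, 6, 1, 0)
Factor λ_2 = (1, 0, 1, 4, 1, 2)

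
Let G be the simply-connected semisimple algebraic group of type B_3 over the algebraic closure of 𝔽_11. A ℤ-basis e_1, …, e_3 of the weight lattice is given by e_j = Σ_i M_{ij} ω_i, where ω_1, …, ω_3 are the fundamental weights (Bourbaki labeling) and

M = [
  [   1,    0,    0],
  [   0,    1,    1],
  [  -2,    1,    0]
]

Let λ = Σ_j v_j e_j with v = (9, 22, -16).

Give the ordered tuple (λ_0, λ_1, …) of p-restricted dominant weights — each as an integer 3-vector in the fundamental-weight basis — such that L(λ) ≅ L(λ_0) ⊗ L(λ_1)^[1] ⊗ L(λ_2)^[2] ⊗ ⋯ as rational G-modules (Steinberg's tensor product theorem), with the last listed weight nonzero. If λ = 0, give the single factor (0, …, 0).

((9, 6, 4),)

In the fundamental-weight basis, λ has coordinates c = M·v (v = (9, 22, -16)):
  c_1 = 1*9 + 0*22 + 0*-16 = 9
  c_2 = 0*9 + 1*22 + 1*-16 = 6
  c_3 = -2*9 + 1*22 + 0*-16 = 4
Expand coordinatewise in base 11:
  c_1 = 9 = 9·11^0
  c_2 = 6 = 6·11^0
  c_3 = 4 = 4·11^0
λ_0 = (9, 6, 4)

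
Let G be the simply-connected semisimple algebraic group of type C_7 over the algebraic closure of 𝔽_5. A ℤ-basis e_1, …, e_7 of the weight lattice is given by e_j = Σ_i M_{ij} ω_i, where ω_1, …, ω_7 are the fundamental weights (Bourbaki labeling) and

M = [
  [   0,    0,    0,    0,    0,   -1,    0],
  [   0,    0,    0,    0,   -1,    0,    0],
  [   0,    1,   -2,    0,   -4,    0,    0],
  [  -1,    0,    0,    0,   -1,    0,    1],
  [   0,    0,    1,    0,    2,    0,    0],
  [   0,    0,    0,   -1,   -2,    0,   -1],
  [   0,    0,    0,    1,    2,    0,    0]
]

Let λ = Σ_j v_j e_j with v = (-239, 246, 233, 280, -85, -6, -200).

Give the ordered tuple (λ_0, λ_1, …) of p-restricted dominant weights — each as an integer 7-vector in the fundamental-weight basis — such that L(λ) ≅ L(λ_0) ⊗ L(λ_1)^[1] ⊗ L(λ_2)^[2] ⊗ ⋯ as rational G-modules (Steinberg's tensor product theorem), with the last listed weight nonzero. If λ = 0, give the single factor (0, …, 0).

((1, 0, 0, 4, 3, 0, 0), (1, 2, 4, 4, 2, 3, 2), (0, 3, 4, 4, 2, 3, 4))

Change of basis e → ω: c = M·v where v = (-239, 246, 233, 280, -85, -6, -200):
  c_1 = (0)·(-239) + 0·246 + 0·233 + 0·280 + (0)·(-85) + (-1)·(-6) + (0)·(-200) = 6
  c_2 = (0)·(-239) + 0·246 + 0·233 + 0·280 + (-1)·(-85) + (0)·(-6) + (0)·(-200) = 85
  c_3 = (0)·(-239) + 1·246 + (-2)·(233) + 0·280 + (-4)·(-85) + (0)·(-6) + (0)·(-200) = 120
  c_4 = (-1)·(-239) + 0·246 + 0·233 + 0·280 + (-1)·(-85) + (0)·(-6) + (1)·(-200) = 124
  c_5 = (0)·(-239) + 0·246 + 1·233 + 0·280 + (2)·(-85) + (0)·(-6) + (0)·(-200) = 63
  c_6 = (0)·(-239) + 0·246 + 0·233 + (-1)·(280) + (-2)·(-85) + (0)·(-6) + (-1)·(-200) = 90
  c_7 = (0)·(-239) + 0·246 + 0·233 + 1·280 + (2)·(-85) + (0)·(-6) + (0)·(-200) = 110
Base-5 expansion of each c_i:
  c_1 = 6 = 1·5^0 + 1·5^1
  c_2 = 85 = 0·5^0 + 2·5^1 + 3·5^2
  c_3 = 120 = 0·5^0 + 4·5^1 + 4·5^2
  c_4 = 124 = 4·5^0 + 4·5^1 + 4·5^2
  c_5 = 63 = 3·5^0 + 2·5^1 + 2·5^2
  c_6 = 90 = 0·5^0 + 3·5^1 + 3·5^2
  c_7 = 110 = 0·5^0 + 2·5^1 + 4·5^2
p-restricted factor λ_0 = (1, 0, 0, 4, 3, 0, 0)
p-restricted factor λ_1 = (1, 2, 4, 4, 2, 3, 2)
p-restricted factor λ_2 = (0, 3, 4, 4, 2, 3, 4)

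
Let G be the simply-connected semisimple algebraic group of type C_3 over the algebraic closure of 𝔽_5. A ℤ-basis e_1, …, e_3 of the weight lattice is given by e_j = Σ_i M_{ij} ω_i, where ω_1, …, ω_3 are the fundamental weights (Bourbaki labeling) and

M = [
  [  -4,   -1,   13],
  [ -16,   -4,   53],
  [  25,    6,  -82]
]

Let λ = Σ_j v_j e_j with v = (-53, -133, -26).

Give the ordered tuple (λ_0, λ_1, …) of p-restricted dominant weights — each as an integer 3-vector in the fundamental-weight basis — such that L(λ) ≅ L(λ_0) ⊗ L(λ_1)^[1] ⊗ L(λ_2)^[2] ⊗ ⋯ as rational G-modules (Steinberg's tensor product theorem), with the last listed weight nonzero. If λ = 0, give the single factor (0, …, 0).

((2, 2, 4), (1, 0, 1))

In the fundamental-weight basis, λ has coordinates c = M·v (v = (-53, -133, -26)):
  c_1 = (-4)·(-53) + (-1)·(-133) + (13)·(-26) = 7
  c_2 = (-16)·(-53) + (-4)·(-133) + (53)·(-26) = 2
  c_3 = (25)·(-53) + (6)·(-133) + (-82)·(-26) = 9
Base-5 expansion of each c_i:
  c_1 = 7 = 2·5^0 + 1·5^1
  c_2 = 2 = 2·5^0
  c_3 = 9 = 4·5^0 + 1·5^1
p-restricted factor λ_0 = (2, 2, 4)
p-restricted factor λ_1 = (1, 0, 1)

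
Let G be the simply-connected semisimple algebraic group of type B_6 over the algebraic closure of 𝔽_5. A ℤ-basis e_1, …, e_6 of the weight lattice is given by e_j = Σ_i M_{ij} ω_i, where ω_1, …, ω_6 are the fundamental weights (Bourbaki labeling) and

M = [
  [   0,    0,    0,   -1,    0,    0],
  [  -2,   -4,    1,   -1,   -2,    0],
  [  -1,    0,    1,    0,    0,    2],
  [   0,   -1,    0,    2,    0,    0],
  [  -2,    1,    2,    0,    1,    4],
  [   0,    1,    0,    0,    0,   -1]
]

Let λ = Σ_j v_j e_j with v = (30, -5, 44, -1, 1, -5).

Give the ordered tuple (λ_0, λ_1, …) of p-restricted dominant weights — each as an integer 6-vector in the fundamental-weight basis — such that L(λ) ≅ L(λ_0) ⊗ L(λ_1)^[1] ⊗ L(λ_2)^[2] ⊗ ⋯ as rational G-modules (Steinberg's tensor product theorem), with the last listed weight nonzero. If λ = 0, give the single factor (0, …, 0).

Converting to the ω-basis (c_i = row i of M dotted with v = (30, -5, 44, -1, 1, -5)):
  c_1 = (0)·(30) + (0)·(-5) + (0)·(44) + (-1)·(-1) + (0)·(1) + (0)·(-5) = 1
  c_2 = (-2)·(30) + (-4)·(-5) + (1)·(44) + (-1)·(-1) + (-2)·(1) + (0)·(-5) = 3
  c_3 = (-1)·(30) + (0)·(-5) + (1)·(44) + (0)·(-1) + (0)·(1) + (2)·(-5) = 4
  c_4 = (0)·(30) + (-1)·(-5) + (0)·(44) + (2)·(-1) + (0)·(1) + (0)·(-5) = 3
  c_5 = (-2)·(30) + (1)·(-5) + (2)·(44) + (0)·(-1) + (1)·(1) + (4)·(-5) = 4
  c_6 = (0)·(30) + (1)·(-5) + (0)·(44) + (0)·(-1) + (0)·(1) + (-1)·(-5) = 0
Expand coordinatewise in base 5:
  c_1 = 1 = 1·5^0
  c_2 = 3 = 3·5^0
  c_3 = 4 = 4·5^0
  c_4 = 3 = 3·5^0
  c_5 = 4 = 4·5^0
  c_6 = 0
λ_0 = (1, 3, 4, 3, 4, 0)

((1, 3, 4, 3, 4, 0),)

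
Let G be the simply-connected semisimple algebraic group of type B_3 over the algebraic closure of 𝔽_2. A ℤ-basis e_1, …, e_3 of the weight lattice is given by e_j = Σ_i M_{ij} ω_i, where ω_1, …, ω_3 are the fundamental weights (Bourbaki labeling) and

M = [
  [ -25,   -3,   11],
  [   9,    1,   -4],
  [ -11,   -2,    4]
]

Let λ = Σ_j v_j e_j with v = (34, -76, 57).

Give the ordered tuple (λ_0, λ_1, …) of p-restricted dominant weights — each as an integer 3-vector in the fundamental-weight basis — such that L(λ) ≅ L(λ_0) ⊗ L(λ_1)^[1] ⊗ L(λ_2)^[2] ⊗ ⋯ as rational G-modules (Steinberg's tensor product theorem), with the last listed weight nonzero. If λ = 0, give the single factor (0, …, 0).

ω-coordinates c = M·v, v = (34, -76, 57):
  c_1 = (-25)·(34) + (-3)·(-76) + (11)·(57) = 5
  c_2 = (9)·(34) + (1)·(-76) + (-4)·(57) = 2
  c_3 = (-11)·(34) + (-2)·(-76) + (4)·(57) = 6
Base-2 expansion of each c_i:
  c_1 = 5 = 1·2^0 + 0·2^1 + 1·2^2
  c_2 = 2 = 0·2^0 + 1·2^1
  c_3 = 6 = 0·2^0 + 1·2^1 + 1·2^2
p-restricted factor λ_0 = (1, 0, 0)
p-restricted factor λ_1 = (0, 1, 1)
p-restricted factor λ_2 = (1, 0, 1)

((1, 0, 0), (0, 1, 1), (1, 0, 1))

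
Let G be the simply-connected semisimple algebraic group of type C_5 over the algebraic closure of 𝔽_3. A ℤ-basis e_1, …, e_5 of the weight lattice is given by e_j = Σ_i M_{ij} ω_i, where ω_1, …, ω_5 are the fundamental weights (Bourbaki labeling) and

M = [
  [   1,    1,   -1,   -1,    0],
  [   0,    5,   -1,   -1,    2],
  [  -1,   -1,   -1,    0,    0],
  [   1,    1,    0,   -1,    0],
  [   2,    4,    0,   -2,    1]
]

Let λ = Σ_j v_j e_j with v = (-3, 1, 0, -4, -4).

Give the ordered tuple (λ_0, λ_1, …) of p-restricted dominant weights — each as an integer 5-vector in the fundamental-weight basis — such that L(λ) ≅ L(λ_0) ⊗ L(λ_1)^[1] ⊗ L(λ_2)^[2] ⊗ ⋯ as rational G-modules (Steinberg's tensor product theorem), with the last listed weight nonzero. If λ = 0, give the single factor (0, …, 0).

((2, 1, 2, 2, 2),)

In the fundamental-weight basis, λ has coordinates c = M·v (v = (-3, 1, 0, -4, -4)):
  c_1 = (1)·(-3) + 1·1 + (-1)·(0) + (-1)·(-4) + (0)·(-4) = 2
  c_2 = (0)·(-3) + 5·1 + (-1)·(0) + (-1)·(-4) + (2)·(-4) = 1
  c_3 = (-1)·(-3) + (-1)·(1) + (-1)·(0) + (0)·(-4) + (0)·(-4) = 2
  c_4 = (1)·(-3) + 1·1 + 0·0 + (-1)·(-4) + (0)·(-4) = 2
  c_5 = (2)·(-3) + 4·1 + 0·0 + (-2)·(-4) + (1)·(-4) = 2
Base-3 expansion of each c_i:
  c_1 = 2 = 2·3^0
  c_2 = 1 = 1·3^0
  c_3 = 2 = 2·3^0
  c_4 = 2 = 2·3^0
  c_5 = 2 = 2·3^0
Factor λ_0 = (2, 1, 2, 2, 2)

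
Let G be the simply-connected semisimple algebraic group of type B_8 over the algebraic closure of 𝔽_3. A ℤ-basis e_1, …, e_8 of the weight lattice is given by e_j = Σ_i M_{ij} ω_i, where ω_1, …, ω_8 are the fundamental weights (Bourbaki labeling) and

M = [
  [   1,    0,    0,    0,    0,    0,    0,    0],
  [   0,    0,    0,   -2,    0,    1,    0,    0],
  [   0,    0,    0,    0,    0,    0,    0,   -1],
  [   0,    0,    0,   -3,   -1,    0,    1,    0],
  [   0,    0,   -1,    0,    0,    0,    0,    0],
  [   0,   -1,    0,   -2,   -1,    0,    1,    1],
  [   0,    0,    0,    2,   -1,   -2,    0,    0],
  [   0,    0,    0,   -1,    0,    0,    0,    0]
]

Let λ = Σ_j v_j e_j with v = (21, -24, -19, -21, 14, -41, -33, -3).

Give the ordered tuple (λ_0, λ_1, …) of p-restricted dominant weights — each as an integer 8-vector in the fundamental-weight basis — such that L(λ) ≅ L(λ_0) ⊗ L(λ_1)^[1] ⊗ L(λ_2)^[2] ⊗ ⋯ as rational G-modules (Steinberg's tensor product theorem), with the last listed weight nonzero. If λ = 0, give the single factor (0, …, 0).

((0, 1, 0, 1, 1, 1, 2, 0), (1, 0, 1, 2, 0, 2, 2, 1), (2, 0, 0, 1, 2, 1, 2, 2))

Converting to the ω-basis (c_i = row i of M dotted with v = (21, -24, -19, -21, 14, -41, -33, -3)):
  c_1 = (1)·(21) + (0)·(-24) + (0)·(-19) + (0)·(-21) + (0)·(14) + (0)·(-41) + (0)·(-33) + (0)·(-3) = 21
  c_2 = (0)·(21) + (0)·(-24) + (0)·(-19) + (-2)·(-21) + (0)·(14) + (1)·(-41) + (0)·(-33) + (0)·(-3) = 1
  c_3 = (0)·(21) + (0)·(-24) + (0)·(-19) + (0)·(-21) + (0)·(14) + (0)·(-41) + (0)·(-33) + (-1)·(-3) = 3
  c_4 = (0)·(21) + (0)·(-24) + (0)·(-19) + (-3)·(-21) + (-1)·(14) + (0)·(-41) + (1)·(-33) + (0)·(-3) = 16
  c_5 = (0)·(21) + (0)·(-24) + (-1)·(-19) + (0)·(-21) + (0)·(14) + (0)·(-41) + (0)·(-33) + (0)·(-3) = 19
  c_6 = (0)·(21) + (-1)·(-24) + (0)·(-19) + (-2)·(-21) + (-1)·(14) + (0)·(-41) + (1)·(-33) + (1)·(-3) = 16
  c_7 = (0)·(21) + (0)·(-24) + (0)·(-19) + (2)·(-21) + (-1)·(14) + (-2)·(-41) + (0)·(-33) + (0)·(-3) = 26
  c_8 = (0)·(21) + (0)·(-24) + (0)·(-19) + (-1)·(-21) + (0)·(14) + (0)·(-41) + (0)·(-33) + (0)·(-3) = 21
p = 3; digits c_i = Σ_j d_{ij}·3^j, 0 ≤ d_{ij} < 3:
  c_1 = 21 = 0·3^0 + 1·3^1 + 2·3^2
  c_2 = 1 = 1·3^0
  c_3 = 3 = 0·3^0 + 1·3^1
  c_4 = 16 = 1·3^0 + 2·3^1 + 1·3^2
  c_5 = 19 = 1·3^0 + 0·3^1 + 2·3^2
  c_6 = 16 = 1·3^0 + 2·3^1 + 1·3^2
  c_7 = 26 = 2·3^0 + 2·3^1 + 2·3^2
  c_8 = 21 = 0·3^0 + 1·3^1 + 2·3^2
Factor λ_0 = (0, 1, 0, 1, 1, 1, 2, 0)
Factor λ_1 = (1, 0, 1, 2, 0, 2, 2, 1)
Factor λ_2 = (2, 0, 0, 1, 2, 1, 2, 2)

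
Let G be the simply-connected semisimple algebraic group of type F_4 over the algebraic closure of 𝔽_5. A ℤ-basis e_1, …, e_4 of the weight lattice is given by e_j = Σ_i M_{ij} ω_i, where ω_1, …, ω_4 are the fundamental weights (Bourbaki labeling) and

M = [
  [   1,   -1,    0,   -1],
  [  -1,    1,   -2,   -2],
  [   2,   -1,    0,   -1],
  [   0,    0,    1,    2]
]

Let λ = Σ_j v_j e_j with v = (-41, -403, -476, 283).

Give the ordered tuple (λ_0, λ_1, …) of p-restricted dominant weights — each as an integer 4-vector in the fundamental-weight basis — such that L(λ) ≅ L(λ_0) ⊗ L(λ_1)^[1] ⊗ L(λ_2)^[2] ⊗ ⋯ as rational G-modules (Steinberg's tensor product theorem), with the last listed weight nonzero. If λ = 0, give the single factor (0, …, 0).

((4, 4, 3, 0), (0, 4, 2, 3), (3, 0, 1, 3))

Converting to the ω-basis (c_i = row i of M dotted with v = (-41, -403, -476, 283)):
  c_1 = (1)·(-41) + (-1)·(-403) + (0)·(-476) + (-1)·(283) = 79
  c_2 = (-1)·(-41) + (1)·(-403) + (-2)·(-476) + (-2)·(283) = 24
  c_3 = (2)·(-41) + (-1)·(-403) + (0)·(-476) + (-1)·(283) = 38
  c_4 = (0)·(-41) + (0)·(-403) + (1)·(-476) + 2·283 = 90
Writing each c_i in base p = 5:
  c_1 = 79 = 4·5^0 + 0·5^1 + 3·5^2
  c_2 = 24 = 4·5^0 + 4·5^1
  c_3 = 38 = 3·5^0 + 2·5^1 + 1·5^2
  c_4 = 90 = 0·5^0 + 3·5^1 + 3·5^2
Factor λ_0 = (4, 4, 3, 0)
Factor λ_1 = (0, 4, 2, 3)
Factor λ_2 = (3, 0, 1, 3)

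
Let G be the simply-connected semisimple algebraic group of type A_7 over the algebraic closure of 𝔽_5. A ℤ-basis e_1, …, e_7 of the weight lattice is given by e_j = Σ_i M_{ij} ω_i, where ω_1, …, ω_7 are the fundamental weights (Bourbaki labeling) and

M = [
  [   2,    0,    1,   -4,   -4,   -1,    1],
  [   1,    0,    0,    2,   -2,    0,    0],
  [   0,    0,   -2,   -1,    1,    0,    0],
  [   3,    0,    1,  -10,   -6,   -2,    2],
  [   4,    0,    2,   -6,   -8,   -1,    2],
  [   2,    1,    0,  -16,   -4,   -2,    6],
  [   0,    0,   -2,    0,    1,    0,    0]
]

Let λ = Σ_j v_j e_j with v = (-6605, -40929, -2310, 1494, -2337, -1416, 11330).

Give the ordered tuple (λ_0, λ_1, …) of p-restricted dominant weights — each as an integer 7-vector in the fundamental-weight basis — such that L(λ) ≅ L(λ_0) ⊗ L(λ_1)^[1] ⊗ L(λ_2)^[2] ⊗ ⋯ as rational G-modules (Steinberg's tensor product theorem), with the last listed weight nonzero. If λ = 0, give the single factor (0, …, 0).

((3, 2, 4, 4, 3, 2, 3), (4, 1, 2, 4, 3, 3, 1), (3, 2, 1, 2, 0, 4, 1), (4, 3, 1, 4, 2, 1, 3), (0, 1, 1, 3, 4, 3, 3))

In the fundamental-weight basis, λ has coordinates c = M·v (v = (-6605, -40929, -2310, 1494, -2337, -1416, 11330)):
  c_1 = (2)·(-6605) + (0)·(-40929) + (1)·(-2310) + (-4)·(1494) + (-4)·(-2337) + (-1)·(-1416) + 1·11330 = 598
  c_2 = (1)·(-6605) + (0)·(-40929) + (0)·(-2310) + 2·1494 + (-2)·(-2337) + (0)·(-1416) + 0·11330 = 1057
  c_3 = (0)·(-6605) + (0)·(-40929) + (-2)·(-2310) + (-1)·(1494) + (1)·(-2337) + (0)·(-1416) + 0·11330 = 789
  c_4 = (3)·(-6605) + (0)·(-40929) + (1)·(-2310) + (-10)·(1494) + (-6)·(-2337) + (-2)·(-1416) + 2·11330 = 2449
  c_5 = (4)·(-6605) + (0)·(-40929) + (2)·(-2310) + (-6)·(1494) + (-8)·(-2337) + (-1)·(-1416) + 2·11330 = 2768
  c_6 = (2)·(-6605) + (1)·(-40929) + (0)·(-2310) + (-16)·(1494) + (-4)·(-2337) + (-2)·(-1416) + 6·11330 = 2117
  c_7 = (0)·(-6605) + (0)·(-40929) + (-2)·(-2310) + 0·1494 + (1)·(-2337) + (0)·(-1416) + 0·11330 = 2283
Base-5 expansion of each c_i:
  c_1 = 598 = 3·5^0 + 4·5^1 + 3·5^2 + 4·5^3
  c_2 = 1057 = 2·5^0 + 1·5^1 + 2·5^2 + 3·5^3 + 1·5^4
  c_3 = 789 = 4·5^0 + 2·5^1 + 1·5^2 + 1·5^3 + 1·5^4
  c_4 = 2449 = 4·5^0 + 4·5^1 + 2·5^2 + 4·5^3 + 3·5^4
  c_5 = 2768 = 3·5^0 + 3·5^1 + 0·5^2 + 2·5^3 + 4·5^4
  c_6 = 2117 = 2·5^0 + 3·5^1 + 4·5^2 + 1·5^3 + 3·5^4
  c_7 = 2283 = 3·5^0 + 1·5^1 + 1·5^2 + 3·5^3 + 3·5^4
λ_0 = (3, 2, 4, 4, 3, 2, 3)
λ_1 = (4, 1, 2, 4, 3, 3, 1)
λ_2 = (3, 2, 1, 2, 0, 4, 1)
λ_3 = (4, 3, 1, 4, 2, 1, 3)
λ_4 = (0, 1, 1, 3, 4, 3, 3)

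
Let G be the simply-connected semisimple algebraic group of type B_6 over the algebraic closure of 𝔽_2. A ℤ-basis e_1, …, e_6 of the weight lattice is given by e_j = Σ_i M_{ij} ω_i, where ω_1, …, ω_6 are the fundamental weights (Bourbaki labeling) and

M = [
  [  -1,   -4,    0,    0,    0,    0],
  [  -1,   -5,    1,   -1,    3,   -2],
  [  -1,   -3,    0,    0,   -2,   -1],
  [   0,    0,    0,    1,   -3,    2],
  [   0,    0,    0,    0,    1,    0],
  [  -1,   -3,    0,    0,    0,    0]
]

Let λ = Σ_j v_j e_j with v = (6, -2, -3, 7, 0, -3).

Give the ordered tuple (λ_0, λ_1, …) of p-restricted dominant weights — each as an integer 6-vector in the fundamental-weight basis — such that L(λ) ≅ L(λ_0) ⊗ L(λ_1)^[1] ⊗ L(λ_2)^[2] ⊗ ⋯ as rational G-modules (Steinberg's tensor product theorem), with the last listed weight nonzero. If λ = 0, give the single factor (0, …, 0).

ω-coordinates c = M·v, v = (6, -2, -3, 7, 0, -3):
  c_1 = (-1)·(6) + (-4)·(-2) + (0)·(-3) + (0)·(7) + (0)·(0) + (0)·(-3) = 2
  c_2 = (-1)·(6) + (-5)·(-2) + (1)·(-3) + (-1)·(7) + (3)·(0) + (-2)·(-3) = 0
  c_3 = (-1)·(6) + (-3)·(-2) + (0)·(-3) + (0)·(7) + (-2)·(0) + (-1)·(-3) = 3
  c_4 = (0)·(6) + (0)·(-2) + (0)·(-3) + (1)·(7) + (-3)·(0) + (2)·(-3) = 1
  c_5 = (0)·(6) + (0)·(-2) + (0)·(-3) + (0)·(7) + (1)·(0) + (0)·(-3) = 0
  c_6 = (-1)·(6) + (-3)·(-2) + (0)·(-3) + (0)·(7) + (0)·(0) + (0)·(-3) = 0
Base-2 expansion of each c_i:
  c_1 = 2 = 0·2^0 + 1·2^1
  c_2 = 0
  c_3 = 3 = 1·2^0 + 1·2^1
  c_4 = 1 = 1·2^0
  c_5 = 0
  c_6 = 0
p-restricted factor λ_0 = (0, 0, 1, 1, 0, 0)
p-restricted factor λ_1 = (1, 0, 1, 0, 0, 0)

((0, 0, 1, 1, 0, 0), (1, 0, 1, 0, 0, 0))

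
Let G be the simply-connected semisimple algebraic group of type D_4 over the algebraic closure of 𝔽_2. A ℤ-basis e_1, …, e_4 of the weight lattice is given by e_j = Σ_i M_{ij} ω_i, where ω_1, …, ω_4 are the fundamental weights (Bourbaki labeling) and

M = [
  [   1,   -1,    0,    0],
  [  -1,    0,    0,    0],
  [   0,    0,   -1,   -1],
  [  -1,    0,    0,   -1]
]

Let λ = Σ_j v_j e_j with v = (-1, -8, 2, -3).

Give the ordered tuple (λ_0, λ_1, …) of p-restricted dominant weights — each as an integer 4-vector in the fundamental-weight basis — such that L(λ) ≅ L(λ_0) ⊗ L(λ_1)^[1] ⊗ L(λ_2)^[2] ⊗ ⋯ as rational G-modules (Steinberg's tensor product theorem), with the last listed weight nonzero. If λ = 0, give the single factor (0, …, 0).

((1, 1, 1, 0), (1, 0, 0, 0), (1, 0, 0, 1))

Change of basis e → ω: c = M·v where v = (-1, -8, 2, -3):
  c_1 = (1)·(-1) + (-1)·(-8) + 0·2 + (0)·(-3) = 7
  c_2 = (-1)·(-1) + (0)·(-8) + 0·2 + (0)·(-3) = 1
  c_3 = (0)·(-1) + (0)·(-8) + (-1)·(2) + (-1)·(-3) = 1
  c_4 = (-1)·(-1) + (0)·(-8) + 0·2 + (-1)·(-3) = 4
Expand coordinatewise in base 2:
  c_1 = 7 = 1·2^0 + 1·2^1 + 1·2^2
  c_2 = 1 = 1·2^0
  c_3 = 1 = 1·2^0
  c_4 = 4 = 0·2^0 + 0·2^1 + 1·2^2
p-restricted factor λ_0 = (1, 1, 1, 0)
p-restricted factor λ_1 = (1, 0, 0, 0)
p-restricted factor λ_2 = (1, 0, 0, 1)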